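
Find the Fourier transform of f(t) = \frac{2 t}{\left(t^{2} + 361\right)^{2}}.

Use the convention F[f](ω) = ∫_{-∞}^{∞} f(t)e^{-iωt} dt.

F(ω) = - \frac{i \pi \omega e^{- 19 \left|{\omega}\right|}}{19}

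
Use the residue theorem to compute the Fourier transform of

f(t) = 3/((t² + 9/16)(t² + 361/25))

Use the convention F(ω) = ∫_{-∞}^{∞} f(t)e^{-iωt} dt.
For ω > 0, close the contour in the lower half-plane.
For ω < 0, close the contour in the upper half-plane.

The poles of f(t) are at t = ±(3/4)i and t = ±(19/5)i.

Let g(z) = f(z)e^{-iωz}; for large |z| the factor e^{-iωz} decays in the lower half-plane when ω > 0 and in the upper half-plane when ω < 0.

Case ω > 0 (lower half-plane, clockwise contour ⇒ F(ω) = -2πi·ΣRes):
  Res_{z = - \frac{3 i}{4}} g(z) = \frac{800 i e^{- \frac{3 \omega}{4}}}{5551}
  Res_{z = - \frac{19 i}{5}} g(z) = - \frac{3000 i e^{- \frac{19 \omega}{5}}}{105469}
  F(ω) = -2πi·ΣRes = \frac{1600 \pi e^{- \frac{3 \omega}{4}}}{5551} - \frac{6000 \pi e^{- \frac{19 \omega}{5}}}{105469}

Case ω < 0 (upper half-plane, counterclockwise contour ⇒ F(ω) = +2πi·ΣRes):
  Res_{z = \frac{3 i}{4}} g(z) = - \frac{800 i e^{\frac{3 \omega}{4}}}{5551}
  Res_{z = \frac{19 i}{5}} g(z) = \frac{3000 i e^{\frac{19 \omega}{5}}}{105469}
  F(ω) = 2πi·ΣRes = \frac{400 \pi \left(- 15 e^{\frac{19 \omega}{5}} + 76 e^{\frac{3 \omega}{4}}\right)}{105469}

Both cases combine into a single formula in |ω|:

F(ω) = \frac{1600 \pi e^{- \frac{3 \left|{\omega}\right|}{4}}}{5551} - \frac{6000 \pi e^{- \frac{19 \left|{\omega}\right|}{5}}}{105469}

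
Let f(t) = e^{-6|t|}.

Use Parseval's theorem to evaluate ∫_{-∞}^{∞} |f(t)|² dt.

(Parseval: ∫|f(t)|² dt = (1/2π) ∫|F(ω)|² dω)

∫|f(t)|² dt = \frac{1}{6}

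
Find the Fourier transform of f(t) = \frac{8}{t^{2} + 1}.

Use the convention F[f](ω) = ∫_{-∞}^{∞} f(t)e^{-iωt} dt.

F(ω) = 8 \pi e^{- \left|{\omega}\right|}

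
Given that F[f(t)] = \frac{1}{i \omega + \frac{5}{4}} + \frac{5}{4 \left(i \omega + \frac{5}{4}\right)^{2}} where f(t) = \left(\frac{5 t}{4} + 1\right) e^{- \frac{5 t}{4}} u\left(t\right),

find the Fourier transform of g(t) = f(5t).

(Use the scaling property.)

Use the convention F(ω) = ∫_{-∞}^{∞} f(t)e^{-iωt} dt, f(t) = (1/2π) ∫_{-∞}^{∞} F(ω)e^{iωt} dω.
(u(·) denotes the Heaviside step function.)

F[g](ω) = \frac{8 \left(- 2 i \omega - 25\right)}{16 \omega^{2} - 200 i \omega - 625}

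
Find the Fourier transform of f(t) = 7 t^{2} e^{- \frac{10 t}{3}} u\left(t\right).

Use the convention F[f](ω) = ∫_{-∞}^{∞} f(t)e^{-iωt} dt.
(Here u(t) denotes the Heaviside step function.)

F(ω) = \frac{378}{\left(3 i \omega + 10\right)^{3}}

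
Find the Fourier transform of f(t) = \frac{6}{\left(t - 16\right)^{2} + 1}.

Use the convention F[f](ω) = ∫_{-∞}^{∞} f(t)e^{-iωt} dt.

F(ω) = 6 \pi e^{- 16 i \omega - \left|{\omega}\right|}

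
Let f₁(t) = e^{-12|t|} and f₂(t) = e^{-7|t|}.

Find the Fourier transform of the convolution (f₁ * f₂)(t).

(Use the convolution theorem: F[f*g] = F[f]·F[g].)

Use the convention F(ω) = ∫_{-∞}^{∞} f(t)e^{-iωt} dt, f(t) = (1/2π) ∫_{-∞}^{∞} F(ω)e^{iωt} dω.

F[f₁*f₂](ω) = \frac{336}{\left(\omega^{2} + 49\right) \left(\omega^{2} + 144\right)}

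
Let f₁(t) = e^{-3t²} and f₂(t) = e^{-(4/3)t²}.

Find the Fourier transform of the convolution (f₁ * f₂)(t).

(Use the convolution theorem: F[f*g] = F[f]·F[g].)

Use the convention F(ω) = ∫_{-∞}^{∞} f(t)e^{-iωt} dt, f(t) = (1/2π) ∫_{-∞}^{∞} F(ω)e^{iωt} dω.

F[f₁*f₂](ω) = \frac{\pi e^{- \frac{13 \omega^{2}}{48}}}{2}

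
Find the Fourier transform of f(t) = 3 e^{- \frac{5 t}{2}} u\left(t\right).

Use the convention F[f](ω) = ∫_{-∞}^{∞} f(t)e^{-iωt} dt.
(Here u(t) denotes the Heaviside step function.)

F(ω) = \frac{6}{2 i \omega + 5}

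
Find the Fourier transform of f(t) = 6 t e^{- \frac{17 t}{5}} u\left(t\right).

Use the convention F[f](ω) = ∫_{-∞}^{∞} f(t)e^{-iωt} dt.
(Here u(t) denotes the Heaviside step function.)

F(ω) = \frac{150}{\left(5 i \omega + 17\right)^{2}}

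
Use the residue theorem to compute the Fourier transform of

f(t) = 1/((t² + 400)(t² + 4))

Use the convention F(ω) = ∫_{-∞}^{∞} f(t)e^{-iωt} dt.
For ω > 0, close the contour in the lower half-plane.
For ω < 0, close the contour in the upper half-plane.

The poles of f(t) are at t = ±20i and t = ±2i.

Let g(z) = f(z)e^{-iωz}; for large |z| the factor e^{-iωz} decays in the lower half-plane when ω > 0 and in the upper half-plane when ω < 0.

Case ω > 0 (lower half-plane, clockwise contour ⇒ F(ω) = -2πi·ΣRes):
  Res_{z = - 20 i} g(z) = - \frac{i e^{- 20 \omega}}{15840}
  Res_{z = - 2 i} g(z) = \frac{i e^{- 2 \omega}}{1584}
  F(ω) = -2πi·ΣRes = \frac{\pi \left(10 e^{18 \omega} - 1\right) e^{- 20 \omega}}{7920}

Case ω < 0 (upper half-plane, counterclockwise contour ⇒ F(ω) = +2πi·ΣRes):
  Res_{z = 20 i} g(z) = \frac{i e^{20 \omega}}{15840}
  Res_{z = 2 i} g(z) = - \frac{i e^{2 \omega}}{1584}
  F(ω) = 2πi·ΣRes = \frac{\pi \left(10 - e^{18 \omega}\right) e^{2 \omega}}{7920}

Both cases combine into a single formula in |ω|:

F(ω) = \frac{\pi \left(10 e^{18 \left|{\omega}\right|} - 1\right) e^{- 20 \left|{\omega}\right|}}{7920}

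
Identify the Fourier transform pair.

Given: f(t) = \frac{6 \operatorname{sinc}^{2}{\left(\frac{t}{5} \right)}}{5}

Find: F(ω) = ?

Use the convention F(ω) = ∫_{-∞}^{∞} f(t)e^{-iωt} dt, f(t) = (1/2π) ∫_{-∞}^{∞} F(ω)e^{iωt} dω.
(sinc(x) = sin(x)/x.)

F(ω) = \begin{cases} 3 \pi \left(2 - 5 \left|{\omega}\right|\right) & \text{for}\: \omega > - \frac{2}{5} \wedge \omega < \frac{2}{5} \\0 & \text{otherwise} \end{cases}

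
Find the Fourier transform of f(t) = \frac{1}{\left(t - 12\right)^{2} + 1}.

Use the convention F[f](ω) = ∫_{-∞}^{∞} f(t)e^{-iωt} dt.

F(ω) = \pi e^{- 12 i \omega - \left|{\omega}\right|}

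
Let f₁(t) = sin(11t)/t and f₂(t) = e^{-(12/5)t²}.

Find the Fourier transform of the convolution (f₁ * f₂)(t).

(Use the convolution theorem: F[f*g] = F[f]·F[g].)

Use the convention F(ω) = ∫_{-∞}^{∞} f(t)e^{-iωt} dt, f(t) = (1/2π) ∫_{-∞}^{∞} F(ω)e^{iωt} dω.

F[f₁*f₂](ω) = \begin{cases} \frac{\sqrt{15} \pi^{\frac{3}{2}} e^{- \frac{5 \omega^{2}}{48}}}{6} & \text{for}\: \omega > -11 \wedge \omega < 11 \\0 & \text{otherwise} \end{cases}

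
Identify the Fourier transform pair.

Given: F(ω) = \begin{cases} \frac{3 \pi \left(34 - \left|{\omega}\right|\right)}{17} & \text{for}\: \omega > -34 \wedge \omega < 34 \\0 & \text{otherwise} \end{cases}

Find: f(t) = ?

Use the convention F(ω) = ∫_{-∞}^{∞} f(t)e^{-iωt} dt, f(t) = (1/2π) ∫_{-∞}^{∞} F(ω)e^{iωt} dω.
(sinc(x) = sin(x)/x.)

f(t) = 102 \operatorname{sinc}^{2}{\left(17 t \right)}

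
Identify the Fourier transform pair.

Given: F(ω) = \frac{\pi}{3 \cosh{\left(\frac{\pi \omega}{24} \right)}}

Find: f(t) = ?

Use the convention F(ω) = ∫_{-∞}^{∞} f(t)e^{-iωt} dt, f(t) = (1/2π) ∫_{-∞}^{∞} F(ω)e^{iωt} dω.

f(t) = \frac{4}{\cosh{\left(12 t \right)}}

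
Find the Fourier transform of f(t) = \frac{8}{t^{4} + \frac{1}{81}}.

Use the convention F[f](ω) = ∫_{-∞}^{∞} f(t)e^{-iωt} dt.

F(ω) = 216 \pi e^{- \frac{\sqrt{2} \left|{\omega}\right|}{6}} \sin{\left(\frac{\sqrt{2} \left|{\omega}\right|}{6} + \frac{\pi}{4} \right)}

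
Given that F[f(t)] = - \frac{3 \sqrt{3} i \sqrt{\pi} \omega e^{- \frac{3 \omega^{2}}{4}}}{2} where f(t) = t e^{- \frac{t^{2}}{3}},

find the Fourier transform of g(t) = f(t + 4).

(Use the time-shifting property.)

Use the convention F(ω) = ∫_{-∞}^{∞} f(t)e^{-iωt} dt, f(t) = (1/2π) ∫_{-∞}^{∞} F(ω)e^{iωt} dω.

F[g](ω) = - \frac{3 \sqrt{3} i \sqrt{\pi} \omega e^{- \frac{\omega \left(3 \omega - 16 i\right)}{4}}}{2}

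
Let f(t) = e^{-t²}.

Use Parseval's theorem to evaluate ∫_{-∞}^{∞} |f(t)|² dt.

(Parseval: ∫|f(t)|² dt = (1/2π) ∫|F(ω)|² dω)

∫|f(t)|² dt = \frac{\sqrt{2} \sqrt{\pi}}{2}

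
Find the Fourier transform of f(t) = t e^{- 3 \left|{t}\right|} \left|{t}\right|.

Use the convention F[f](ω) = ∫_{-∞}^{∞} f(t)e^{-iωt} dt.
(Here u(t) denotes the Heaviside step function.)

F(ω) = \frac{4 i \omega \left(\omega^{2} - 27\right)}{\left(\omega^{2} + 9\right)^{3}}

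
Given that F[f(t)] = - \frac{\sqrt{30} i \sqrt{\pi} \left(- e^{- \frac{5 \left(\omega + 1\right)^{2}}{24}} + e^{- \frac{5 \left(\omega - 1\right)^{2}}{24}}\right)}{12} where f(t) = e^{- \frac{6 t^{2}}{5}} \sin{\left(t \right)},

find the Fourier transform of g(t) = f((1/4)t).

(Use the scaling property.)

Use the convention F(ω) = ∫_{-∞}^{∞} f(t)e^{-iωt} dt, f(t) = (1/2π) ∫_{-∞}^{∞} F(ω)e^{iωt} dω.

F[g](ω) = \frac{\sqrt{30} i \sqrt{\pi} \left(1 - e^{\frac{10 \omega}{3}}\right) e^{- \frac{10 \omega^{2}}{3} - \frac{5 \omega}{3} - \frac{5}{24}}}{3}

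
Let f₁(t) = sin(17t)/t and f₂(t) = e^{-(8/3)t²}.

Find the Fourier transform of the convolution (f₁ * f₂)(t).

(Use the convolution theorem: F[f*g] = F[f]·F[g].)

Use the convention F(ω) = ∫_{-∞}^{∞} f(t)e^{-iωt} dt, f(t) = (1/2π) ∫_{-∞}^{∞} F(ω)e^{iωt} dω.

F[f₁*f₂](ω) = \begin{cases} \frac{\sqrt{6} \pi^{\frac{3}{2}} e^{- \frac{3 \omega^{2}}{32}}}{4} & \text{for}\: \omega > -17 \wedge \omega < 17 \\0 & \text{otherwise} \end{cases}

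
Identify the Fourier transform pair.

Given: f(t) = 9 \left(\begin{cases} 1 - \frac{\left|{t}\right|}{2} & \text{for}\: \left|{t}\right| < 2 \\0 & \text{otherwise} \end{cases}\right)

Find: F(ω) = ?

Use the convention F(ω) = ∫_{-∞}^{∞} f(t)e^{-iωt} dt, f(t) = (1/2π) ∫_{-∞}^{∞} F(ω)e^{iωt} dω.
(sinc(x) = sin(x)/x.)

F(ω) = 18 \operatorname{sinc}^{2}{\left(\omega \right)}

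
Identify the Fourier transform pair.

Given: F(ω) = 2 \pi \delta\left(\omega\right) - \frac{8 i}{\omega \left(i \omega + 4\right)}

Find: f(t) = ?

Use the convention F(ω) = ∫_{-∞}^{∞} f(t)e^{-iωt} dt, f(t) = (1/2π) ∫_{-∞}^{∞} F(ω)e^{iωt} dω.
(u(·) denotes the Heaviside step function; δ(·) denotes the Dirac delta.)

f(t) = 2 \left(1 - e^{- 4 t}\right) u\left(t\right)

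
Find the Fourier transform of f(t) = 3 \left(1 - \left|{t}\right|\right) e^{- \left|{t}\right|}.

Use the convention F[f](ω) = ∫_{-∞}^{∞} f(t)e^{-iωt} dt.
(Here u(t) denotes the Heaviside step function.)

F(ω) = \frac{12 \omega^{2}}{\left(\omega^{2} + 1\right)^{2}}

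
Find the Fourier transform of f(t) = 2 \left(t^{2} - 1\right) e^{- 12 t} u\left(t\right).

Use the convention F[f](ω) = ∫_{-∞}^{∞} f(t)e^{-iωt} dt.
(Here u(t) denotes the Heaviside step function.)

F(ω) = \frac{2 \left(2 i \omega - \left(i \omega + 12\right)^{3} + 24\right)}{\left(i \omega + 12\right)^{4}}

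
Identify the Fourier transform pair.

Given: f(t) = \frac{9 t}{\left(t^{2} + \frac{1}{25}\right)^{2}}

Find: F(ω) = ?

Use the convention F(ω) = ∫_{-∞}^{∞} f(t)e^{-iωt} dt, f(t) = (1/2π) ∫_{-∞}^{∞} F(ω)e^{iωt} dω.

F(ω) = - \frac{45 i \pi \omega e^{- \frac{\left|{\omega}\right|}{5}}}{2}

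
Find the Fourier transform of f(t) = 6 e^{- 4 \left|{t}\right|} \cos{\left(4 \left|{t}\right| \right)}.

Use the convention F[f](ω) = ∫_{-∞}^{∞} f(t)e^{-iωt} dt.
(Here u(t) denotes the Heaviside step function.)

F(ω) = \frac{48 \left(\omega^{2} + 32\right)}{\omega^{4} + 1024}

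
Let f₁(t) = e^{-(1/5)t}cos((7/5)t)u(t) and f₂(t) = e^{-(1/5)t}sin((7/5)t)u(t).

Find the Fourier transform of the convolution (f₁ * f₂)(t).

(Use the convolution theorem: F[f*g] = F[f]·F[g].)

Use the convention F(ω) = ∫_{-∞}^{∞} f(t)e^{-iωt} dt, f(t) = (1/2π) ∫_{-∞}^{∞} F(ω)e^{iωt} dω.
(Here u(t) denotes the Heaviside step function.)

F[f₁*f₂](ω) = \frac{175 \left(5 i \omega + 1\right)}{\left(\left(5 i \omega + 1\right)^{2} + 49\right)^{2}}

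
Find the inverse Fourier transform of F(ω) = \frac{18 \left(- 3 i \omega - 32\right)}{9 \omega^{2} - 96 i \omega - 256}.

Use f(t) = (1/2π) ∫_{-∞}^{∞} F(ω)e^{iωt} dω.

f(t) = 6 \left(\frac{16 t}{3} + 1\right) e^{- \frac{16 t}{3}} u\left(t\right)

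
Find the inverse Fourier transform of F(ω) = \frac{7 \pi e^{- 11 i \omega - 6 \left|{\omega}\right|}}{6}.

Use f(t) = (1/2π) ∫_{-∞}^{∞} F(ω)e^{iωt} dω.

f(t) = \frac{7}{\left(t - 11\right)^{2} + 36}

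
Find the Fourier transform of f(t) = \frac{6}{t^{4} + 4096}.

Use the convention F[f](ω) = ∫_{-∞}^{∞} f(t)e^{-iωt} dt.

F(ω) = \frac{3 \pi e^{- 4 \sqrt{2} \left|{\omega}\right|} \sin{\left(4 \sqrt{2} \left|{\omega}\right| + \frac{\pi}{4} \right)}}{256}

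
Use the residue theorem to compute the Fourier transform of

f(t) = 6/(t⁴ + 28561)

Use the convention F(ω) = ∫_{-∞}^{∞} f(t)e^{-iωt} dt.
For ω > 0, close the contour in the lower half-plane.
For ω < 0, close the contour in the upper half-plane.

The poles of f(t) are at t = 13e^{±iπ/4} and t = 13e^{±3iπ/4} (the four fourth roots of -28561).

Let g(z) = f(z)e^{-iωz}; for large |z| the factor e^{-iωz} decays in the lower half-plane when ω > 0 and in the upper half-plane when ω < 0.

Case ω > 0 (lower half-plane, clockwise contour ⇒ F(ω) = -2πi·ΣRes):
  Res_{z = - \frac{13 \sqrt{2}}{2} - \frac{13 \sqrt{2} i}{2}} g(z) = \frac{3 \sqrt{2} i \left(1 - i\right) e^{\frac{13 \sqrt{2} \omega \left(-1 + i\right)}{2}}}{8788}
  Res_{z = \frac{13 \sqrt{2}}{2} - \frac{13 \sqrt{2} i}{2}} g(z) = \frac{3 \sqrt{2} i \left(1 + i\right) e^{- \frac{13 \sqrt{2} \omega \left(1 + i\right)}{2}}}{8788}
  F(ω) = -2πi·ΣRes = \frac{3 \sqrt{2} \pi \left(1 - i\right) \left(e^{13 \sqrt{2} i \omega} + i\right) e^{- \frac{13 \sqrt{2} \omega \left(1 + i\right)}{2}}}{4394} = \frac{6 \pi e^{- \frac{13 \sqrt{2} \omega}{2}} \sin{\left(\frac{13 \sqrt{2} \omega}{2} + \frac{\pi}{4} \right)}}{2197}

Case ω < 0 (upper half-plane, counterclockwise contour ⇒ F(ω) = +2πi·ΣRes):
  Res_{z = \frac{13 \sqrt{2}}{2} + \frac{13 \sqrt{2} i}{2}} g(z) = \frac{3 \sqrt{2} i \left(-1 + i\right) e^{\frac{13 \sqrt{2} \omega \left(1 - i\right)}{2}}}{8788}
  Res_{z = - \frac{13 \sqrt{2}}{2} + \frac{13 \sqrt{2} i}{2}} g(z) = \frac{3 \sqrt{2} \left(1 - i\right) e^{\frac{13 \sqrt{2} \omega \left(1 + i\right)}{2}}}{8788}
  F(ω) = 2πi·ΣRes = - \frac{3 \sqrt{2} i \pi \left(i \left(1 - i\right) e^{\frac{13 \sqrt{2} \omega \left(1 - i\right)}{2}} - \left(1 - i\right) e^{\frac{13 \sqrt{2} \omega \left(1 + i\right)}{2}}\right)}{4394} = \frac{6 \pi e^{\frac{13 \sqrt{2} \omega}{2}} \cos{\left(\frac{13 \sqrt{2} \omega}{2} + \frac{\pi}{4} \right)}}{2197}

Both cases combine into a single formula in |ω|:

F(ω) = \frac{6 \pi e^{- \frac{13 \sqrt{2} \left|{\omega}\right|}{2}} \sin{\left(\frac{13 \sqrt{2} \left|{\omega}\right|}{2} + \frac{\pi}{4} \right)}}{2197}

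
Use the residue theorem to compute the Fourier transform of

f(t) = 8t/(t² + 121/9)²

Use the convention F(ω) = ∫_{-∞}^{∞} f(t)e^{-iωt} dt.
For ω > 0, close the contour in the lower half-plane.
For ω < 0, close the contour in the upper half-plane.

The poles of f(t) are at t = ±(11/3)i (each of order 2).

Let g(z) = f(z)e^{-iωz}; for large |z| the factor e^{-iωz} decays in the lower half-plane when ω > 0 and in the upper half-plane when ω < 0.

Case ω > 0 (lower half-plane, clockwise contour ⇒ F(ω) = -2πi·ΣRes):
  Res_{z = - \frac{11 i}{3}} g(z) = \frac{6 \omega e^{- \frac{11 \omega}{3}}}{11} (pole of order 2)
  F(ω) = -2πi·ΣRes = - \frac{12 i \pi \omega e^{- \frac{11 \omega}{3}}}{11}

Case ω < 0 (upper half-plane, counterclockwise contour ⇒ F(ω) = +2πi·ΣRes):
  Res_{z = \frac{11 i}{3}} g(z) = - \frac{6 \omega e^{\frac{11 \omega}{3}}}{11} (pole of order 2)
  F(ω) = 2πi·ΣRes = - \frac{12 i \pi \omega e^{\frac{11 \omega}{3}}}{11}

Both cases combine into a single formula in |ω|:

F(ω) = - \frac{12 i \pi \omega e^{- \frac{11 \left|{\omega}\right|}{3}}}{11}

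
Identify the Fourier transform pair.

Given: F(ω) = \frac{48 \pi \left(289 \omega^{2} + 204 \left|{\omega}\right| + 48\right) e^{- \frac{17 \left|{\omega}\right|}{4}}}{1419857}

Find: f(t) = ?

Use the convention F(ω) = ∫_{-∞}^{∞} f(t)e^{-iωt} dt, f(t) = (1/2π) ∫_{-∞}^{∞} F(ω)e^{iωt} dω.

f(t) = \frac{6}{\left(t^{2} + \frac{289}{16}\right)^{3}}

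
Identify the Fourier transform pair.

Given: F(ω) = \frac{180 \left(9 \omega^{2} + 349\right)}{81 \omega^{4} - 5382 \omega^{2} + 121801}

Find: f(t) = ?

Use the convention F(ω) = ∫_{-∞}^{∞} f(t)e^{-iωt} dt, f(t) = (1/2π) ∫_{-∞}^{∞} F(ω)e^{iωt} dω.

f(t) = 6 e^{- \frac{5 \left|{t}\right|}{3}} \cos{\left(6 t \right)}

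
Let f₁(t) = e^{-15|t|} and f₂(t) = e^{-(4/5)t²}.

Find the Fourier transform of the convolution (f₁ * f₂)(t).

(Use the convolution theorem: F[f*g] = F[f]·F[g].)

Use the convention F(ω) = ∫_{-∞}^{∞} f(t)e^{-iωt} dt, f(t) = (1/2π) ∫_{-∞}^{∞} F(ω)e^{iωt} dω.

F[f₁*f₂](ω) = \frac{15 \sqrt{5} \sqrt{\pi} e^{- \frac{5 \omega^{2}}{16}}}{\omega^{2} + 225}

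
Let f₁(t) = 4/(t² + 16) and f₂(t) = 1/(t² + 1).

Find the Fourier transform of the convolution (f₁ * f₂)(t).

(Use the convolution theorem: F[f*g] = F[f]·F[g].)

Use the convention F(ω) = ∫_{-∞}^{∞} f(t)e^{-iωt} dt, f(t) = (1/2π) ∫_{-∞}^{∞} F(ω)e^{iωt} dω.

F[f₁*f₂](ω) = \pi^{2} e^{- 5 \left|{\omega}\right|}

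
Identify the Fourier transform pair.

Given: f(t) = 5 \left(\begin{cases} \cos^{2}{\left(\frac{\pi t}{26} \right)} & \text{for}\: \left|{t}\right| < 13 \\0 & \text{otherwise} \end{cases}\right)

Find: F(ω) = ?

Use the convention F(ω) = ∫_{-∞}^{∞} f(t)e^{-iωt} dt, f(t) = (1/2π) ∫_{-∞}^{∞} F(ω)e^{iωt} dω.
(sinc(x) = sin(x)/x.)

F(ω) = - \frac{65 \pi^{2} \operatorname{sinc}{\left(13 \omega \right)}}{169 \omega^{2} - \pi^{2}}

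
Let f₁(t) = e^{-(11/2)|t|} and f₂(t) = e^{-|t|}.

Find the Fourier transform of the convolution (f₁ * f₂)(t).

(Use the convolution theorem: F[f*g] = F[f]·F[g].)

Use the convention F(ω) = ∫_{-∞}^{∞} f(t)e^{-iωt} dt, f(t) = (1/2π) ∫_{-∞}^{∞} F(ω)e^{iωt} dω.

F[f₁*f₂](ω) = \frac{88}{\left(\omega^{2} + 1\right) \left(4 \omega^{2} + 121\right)}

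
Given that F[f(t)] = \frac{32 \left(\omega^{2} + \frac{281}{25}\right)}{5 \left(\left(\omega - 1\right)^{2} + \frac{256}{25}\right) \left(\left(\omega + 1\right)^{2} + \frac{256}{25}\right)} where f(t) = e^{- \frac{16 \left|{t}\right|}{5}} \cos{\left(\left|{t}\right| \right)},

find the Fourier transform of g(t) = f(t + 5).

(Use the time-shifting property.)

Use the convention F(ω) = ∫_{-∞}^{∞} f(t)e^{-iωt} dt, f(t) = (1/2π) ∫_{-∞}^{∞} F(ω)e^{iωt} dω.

F[g](ω) = \frac{\left(4000 \omega^{2} + 44960\right) e^{5 i \omega}}{625 \omega^{4} + 11550 \omega^{2} + 78961}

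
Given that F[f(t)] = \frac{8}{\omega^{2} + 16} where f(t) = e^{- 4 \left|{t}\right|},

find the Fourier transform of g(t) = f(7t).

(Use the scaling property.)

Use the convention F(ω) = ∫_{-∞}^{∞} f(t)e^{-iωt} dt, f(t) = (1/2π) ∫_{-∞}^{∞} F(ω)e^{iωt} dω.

F[g](ω) = \frac{56}{\omega^{2} + 784}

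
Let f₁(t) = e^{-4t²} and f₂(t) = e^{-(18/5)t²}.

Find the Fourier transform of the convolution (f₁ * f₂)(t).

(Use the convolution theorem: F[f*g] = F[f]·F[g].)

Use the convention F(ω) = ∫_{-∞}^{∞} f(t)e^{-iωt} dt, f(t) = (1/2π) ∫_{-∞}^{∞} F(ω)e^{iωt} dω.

F[f₁*f₂](ω) = \frac{\sqrt{10} \pi e^{- \frac{19 \omega^{2}}{144}}}{12}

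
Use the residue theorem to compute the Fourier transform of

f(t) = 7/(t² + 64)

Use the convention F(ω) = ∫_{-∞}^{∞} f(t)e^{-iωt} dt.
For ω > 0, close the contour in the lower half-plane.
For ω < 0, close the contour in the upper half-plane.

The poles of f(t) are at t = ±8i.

Let g(z) = f(z)e^{-iωz}; for large |z| the factor e^{-iωz} decays in the lower half-plane when ω > 0 and in the upper half-plane when ω < 0.

Case ω > 0 (lower half-plane, clockwise contour ⇒ F(ω) = -2πi·ΣRes):
  Res_{z = - 8 i} g(z) = \frac{7 i e^{- 8 \omega}}{16}
  F(ω) = -2πi·ΣRes = \frac{7 \pi e^{- 8 \omega}}{8}

Case ω < 0 (upper half-plane, counterclockwise contour ⇒ F(ω) = +2πi·ΣRes):
  Res_{z = 8 i} g(z) = - \frac{7 i e^{8 \omega}}{16}
  F(ω) = 2πi·ΣRes = \frac{7 \pi e^{8 \omega}}{8}

Both cases combine into a single formula in |ω|:

F(ω) = \frac{7 \pi e^{- 8 \left|{\omega}\right|}}{8}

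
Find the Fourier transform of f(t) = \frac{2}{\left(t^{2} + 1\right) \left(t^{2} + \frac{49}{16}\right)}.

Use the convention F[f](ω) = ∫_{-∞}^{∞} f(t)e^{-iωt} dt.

F(ω) = \frac{32 \pi e^{- \left|{\omega}\right|}}{33} - \frac{128 \pi e^{- \frac{7 \left|{\omega}\right|}{4}}}{231}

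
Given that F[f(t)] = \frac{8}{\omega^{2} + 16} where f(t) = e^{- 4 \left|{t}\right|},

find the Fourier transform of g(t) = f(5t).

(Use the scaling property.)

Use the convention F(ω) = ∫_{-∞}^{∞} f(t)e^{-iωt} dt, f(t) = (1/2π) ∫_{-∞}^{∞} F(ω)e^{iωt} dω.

F[g](ω) = \frac{40}{\omega^{2} + 400}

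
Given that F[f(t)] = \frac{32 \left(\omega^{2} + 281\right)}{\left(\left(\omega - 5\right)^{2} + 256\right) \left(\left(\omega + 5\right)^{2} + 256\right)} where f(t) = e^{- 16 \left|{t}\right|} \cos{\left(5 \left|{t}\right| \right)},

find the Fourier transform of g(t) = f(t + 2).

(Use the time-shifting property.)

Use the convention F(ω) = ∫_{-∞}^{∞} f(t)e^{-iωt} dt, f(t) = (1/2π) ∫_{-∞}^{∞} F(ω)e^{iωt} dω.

F[g](ω) = \frac{32 \left(\omega^{2} + 281\right) e^{2 i \omega}}{\omega^{4} + 462 \omega^{2} + 78961}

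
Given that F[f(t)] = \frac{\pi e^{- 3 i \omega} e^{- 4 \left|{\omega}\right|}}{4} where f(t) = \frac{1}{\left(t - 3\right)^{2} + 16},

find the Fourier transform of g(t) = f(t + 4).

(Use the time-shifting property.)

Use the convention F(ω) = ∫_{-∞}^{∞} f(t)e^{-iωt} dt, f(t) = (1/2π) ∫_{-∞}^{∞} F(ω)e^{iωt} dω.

F[g](ω) = \frac{\pi e^{i \omega - 4 \left|{\omega}\right|}}{4}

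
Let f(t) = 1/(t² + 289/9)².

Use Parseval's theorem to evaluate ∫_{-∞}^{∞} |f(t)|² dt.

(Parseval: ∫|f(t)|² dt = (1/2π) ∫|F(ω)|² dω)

∫|f(t)|² dt = \frac{10935 \pi}{6565418768}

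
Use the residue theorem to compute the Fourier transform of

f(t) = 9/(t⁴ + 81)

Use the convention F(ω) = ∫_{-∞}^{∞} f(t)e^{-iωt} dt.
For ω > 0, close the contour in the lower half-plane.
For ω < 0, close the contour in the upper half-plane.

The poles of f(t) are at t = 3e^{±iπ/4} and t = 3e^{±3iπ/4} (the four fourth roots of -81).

Let g(z) = f(z)e^{-iωz}; for large |z| the factor e^{-iωz} decays in the lower half-plane when ω > 0 and in the upper half-plane when ω < 0.

Case ω > 0 (lower half-plane, clockwise contour ⇒ F(ω) = -2πi·ΣRes):
  Res_{z = - \frac{3 \sqrt{2}}{2} - \frac{3 \sqrt{2} i}{2}} g(z) = \frac{\sqrt{2} i \left(1 - i\right) e^{\frac{3 \sqrt{2} \omega \left(-1 + i\right)}{2}}}{24}
  Res_{z = \frac{3 \sqrt{2}}{2} - \frac{3 \sqrt{2} i}{2}} g(z) = \frac{\sqrt{2} i \left(1 + i\right) e^{- \frac{3 \sqrt{2} \omega \left(1 + i\right)}{2}}}{24}
  F(ω) = -2πi·ΣRes = \frac{\sqrt{2} \pi \left(1 - i\right) \left(e^{3 \sqrt{2} i \omega} + i\right) e^{- \frac{3 \sqrt{2} \omega \left(1 + i\right)}{2}}}{12} = \frac{\pi e^{- \frac{3 \sqrt{2} \omega}{2}} \sin{\left(\frac{3 \sqrt{2} \omega}{2} + \frac{\pi}{4} \right)}}{3}

Case ω < 0 (upper half-plane, counterclockwise contour ⇒ F(ω) = +2πi·ΣRes):
  Res_{z = \frac{3 \sqrt{2}}{2} + \frac{3 \sqrt{2} i}{2}} g(z) = \frac{\sqrt{2} i \left(-1 + i\right) e^{\frac{3 \sqrt{2} \omega \left(1 - i\right)}{2}}}{24}
  Res_{z = - \frac{3 \sqrt{2}}{2} + \frac{3 \sqrt{2} i}{2}} g(z) = \frac{\sqrt{2} \left(1 - i\right) e^{\frac{3 \sqrt{2} \omega \left(1 + i\right)}{2}}}{24}
  F(ω) = 2πi·ΣRes = - \frac{\sqrt{2} i \pi \left(i \left(1 - i\right) e^{\frac{3 \sqrt{2} \omega \left(1 - i\right)}{2}} - \left(1 - i\right) e^{\frac{3 \sqrt{2} \omega \left(1 + i\right)}{2}}\right)}{12} = \frac{\pi e^{\frac{3 \sqrt{2} \omega}{2}} \cos{\left(\frac{3 \sqrt{2} \omega}{2} + \frac{\pi}{4} \right)}}{3}

Both cases combine into a single formula in |ω|:

F(ω) = \frac{\pi e^{- \frac{3 \sqrt{2} \left|{\omega}\right|}{2}} \sin{\left(\frac{3 \sqrt{2} \left|{\omega}\right|}{2} + \frac{\pi}{4} \right)}}{3}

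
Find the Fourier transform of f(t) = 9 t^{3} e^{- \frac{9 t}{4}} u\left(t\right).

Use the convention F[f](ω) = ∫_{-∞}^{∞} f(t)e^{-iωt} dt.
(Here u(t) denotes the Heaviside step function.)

F(ω) = \frac{13824}{\left(4 i \omega + 9\right)^{4}}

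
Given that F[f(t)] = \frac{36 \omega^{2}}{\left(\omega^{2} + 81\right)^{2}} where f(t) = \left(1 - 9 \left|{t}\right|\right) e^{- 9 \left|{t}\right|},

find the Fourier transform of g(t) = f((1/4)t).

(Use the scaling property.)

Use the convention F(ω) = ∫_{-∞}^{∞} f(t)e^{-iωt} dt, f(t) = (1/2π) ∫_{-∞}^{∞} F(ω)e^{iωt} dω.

F[g](ω) = \frac{2304 \omega^{2}}{\left(16 \omega^{2} + 81\right)^{2}}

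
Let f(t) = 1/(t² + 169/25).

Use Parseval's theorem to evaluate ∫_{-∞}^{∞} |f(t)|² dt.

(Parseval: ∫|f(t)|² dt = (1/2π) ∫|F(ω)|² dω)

∫|f(t)|² dt = \frac{125 \pi}{4394}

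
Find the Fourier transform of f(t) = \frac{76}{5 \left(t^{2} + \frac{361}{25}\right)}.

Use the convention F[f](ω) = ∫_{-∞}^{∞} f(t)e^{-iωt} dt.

F(ω) = 4 \pi e^{- \frac{19 \left|{\omega}\right|}{5}}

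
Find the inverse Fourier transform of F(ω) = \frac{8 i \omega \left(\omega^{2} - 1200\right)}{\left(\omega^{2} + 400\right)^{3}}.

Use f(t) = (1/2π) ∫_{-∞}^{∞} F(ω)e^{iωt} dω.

f(t) = 2 t e^{- 20 \left|{t}\right|} \left|{t}\right|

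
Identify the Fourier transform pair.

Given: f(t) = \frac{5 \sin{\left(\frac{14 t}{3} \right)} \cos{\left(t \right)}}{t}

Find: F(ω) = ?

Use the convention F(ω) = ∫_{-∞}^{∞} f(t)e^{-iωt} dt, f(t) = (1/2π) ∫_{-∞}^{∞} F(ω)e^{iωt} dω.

F(ω) = \begin{cases} 5 \pi & \text{for}\: \omega > - \frac{11}{3} \wedge \omega < \frac{11}{3} \\\frac{5 \pi}{2} & \text{for}\: \omega > - \frac{17}{3} \wedge \omega < \frac{17}{3} \\0 & \text{otherwise} \end{cases}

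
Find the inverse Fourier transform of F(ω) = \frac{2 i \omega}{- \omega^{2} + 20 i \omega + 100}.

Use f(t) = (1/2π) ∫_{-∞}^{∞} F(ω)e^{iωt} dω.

f(t) = 2 \left(1 - 10 t\right) e^{- 10 t} u\left(t\right)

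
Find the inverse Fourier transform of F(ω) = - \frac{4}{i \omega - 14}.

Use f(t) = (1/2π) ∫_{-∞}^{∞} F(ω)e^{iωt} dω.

f(t) = 4 e^{14 t} u\left(- t\right)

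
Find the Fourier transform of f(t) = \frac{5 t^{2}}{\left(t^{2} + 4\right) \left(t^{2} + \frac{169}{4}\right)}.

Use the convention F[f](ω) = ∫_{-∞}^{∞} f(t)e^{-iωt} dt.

F(ω) = - \frac{40 \pi e^{- 2 \left|{\omega}\right|}}{153} + \frac{130 \pi e^{- \frac{13 \left|{\omega}\right|}{2}}}{153}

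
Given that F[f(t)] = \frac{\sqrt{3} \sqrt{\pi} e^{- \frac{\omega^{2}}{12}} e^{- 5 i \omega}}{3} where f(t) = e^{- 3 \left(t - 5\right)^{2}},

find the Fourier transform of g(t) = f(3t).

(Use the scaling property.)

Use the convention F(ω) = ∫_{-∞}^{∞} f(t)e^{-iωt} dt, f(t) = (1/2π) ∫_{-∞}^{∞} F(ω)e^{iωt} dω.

F[g](ω) = \frac{\sqrt{3} \sqrt{\pi} e^{- \frac{\omega \left(\omega + 180 i\right)}{108}}}{9}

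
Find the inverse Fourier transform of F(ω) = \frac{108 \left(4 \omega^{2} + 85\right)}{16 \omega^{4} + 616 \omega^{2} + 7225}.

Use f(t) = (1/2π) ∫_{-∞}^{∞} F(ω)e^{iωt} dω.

f(t) = 3 e^{- \frac{9 \left|{t}\right|}{2}} \cos{\left(\left|{t}\right| \right)}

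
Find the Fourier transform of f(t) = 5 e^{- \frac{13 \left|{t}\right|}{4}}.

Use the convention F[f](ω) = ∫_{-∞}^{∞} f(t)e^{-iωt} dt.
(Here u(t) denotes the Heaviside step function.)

F(ω) = \frac{520}{16 \omega^{2} + 169}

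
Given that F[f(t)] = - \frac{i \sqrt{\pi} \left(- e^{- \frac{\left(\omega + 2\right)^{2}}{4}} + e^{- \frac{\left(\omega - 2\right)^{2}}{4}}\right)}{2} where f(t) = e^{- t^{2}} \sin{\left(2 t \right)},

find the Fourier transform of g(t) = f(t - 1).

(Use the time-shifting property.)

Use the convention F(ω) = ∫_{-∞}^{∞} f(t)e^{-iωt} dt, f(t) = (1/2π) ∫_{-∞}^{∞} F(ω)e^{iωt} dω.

F[g](ω) = \frac{i \sqrt{\pi} \left(1 - e^{2 \omega}\right) e^{- \frac{\omega^{2}}{4} - \omega - i \omega - 1}}{2}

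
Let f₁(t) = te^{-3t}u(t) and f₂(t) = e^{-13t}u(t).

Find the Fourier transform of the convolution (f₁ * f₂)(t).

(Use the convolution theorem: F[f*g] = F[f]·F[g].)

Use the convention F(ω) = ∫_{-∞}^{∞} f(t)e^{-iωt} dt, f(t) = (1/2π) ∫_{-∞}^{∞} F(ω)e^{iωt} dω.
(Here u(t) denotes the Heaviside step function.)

F[f₁*f₂](ω) = \frac{1}{\left(i \omega + 3\right)^{2} \left(i \omega + 13\right)}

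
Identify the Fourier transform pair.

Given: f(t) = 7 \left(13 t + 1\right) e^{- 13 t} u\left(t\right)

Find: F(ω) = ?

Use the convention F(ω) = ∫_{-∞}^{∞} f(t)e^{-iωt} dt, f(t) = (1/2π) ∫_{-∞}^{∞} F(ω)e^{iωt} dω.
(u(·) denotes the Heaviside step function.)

F(ω) = \frac{7 \left(- i \omega - 26\right)}{\omega^{2} - 26 i \omega - 169}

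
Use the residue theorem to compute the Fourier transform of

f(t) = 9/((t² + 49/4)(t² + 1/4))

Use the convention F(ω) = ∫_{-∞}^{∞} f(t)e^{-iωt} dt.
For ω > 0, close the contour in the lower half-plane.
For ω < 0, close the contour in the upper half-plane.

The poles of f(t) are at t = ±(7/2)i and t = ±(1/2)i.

Let g(z) = f(z)e^{-iωz}; for large |z| the factor e^{-iωz} decays in the lower half-plane when ω > 0 and in the upper half-plane when ω < 0.

Case ω > 0 (lower half-plane, clockwise contour ⇒ F(ω) = -2πi·ΣRes):
  Res_{z = - \frac{7 i}{2}} g(z) = - \frac{3 i e^{- \frac{7 \omega}{2}}}{28}
  Res_{z = - \frac{i}{2}} g(z) = \frac{3 i e^{- \frac{\omega}{2}}}{4}
  F(ω) = -2πi·ΣRes = \frac{3 \pi \left(7 e^{3 \omega} - 1\right) e^{- \frac{7 \omega}{2}}}{14}

Case ω < 0 (upper half-plane, counterclockwise contour ⇒ F(ω) = +2πi·ΣRes):
  Res_{z = \frac{7 i}{2}} g(z) = \frac{3 i e^{\frac{7 \omega}{2}}}{28}
  Res_{z = \frac{i}{2}} g(z) = - \frac{3 i e^{\frac{\omega}{2}}}{4}
  F(ω) = 2πi·ΣRes = \frac{3 \pi \left(7 - e^{3 \omega}\right) e^{\frac{\omega}{2}}}{14}

Both cases combine into a single formula in |ω|:

F(ω) = \frac{3 \pi \left(7 e^{3 \left|{\omega}\right|} - 1\right) e^{- \frac{7 \left|{\omega}\right|}{2}}}{14}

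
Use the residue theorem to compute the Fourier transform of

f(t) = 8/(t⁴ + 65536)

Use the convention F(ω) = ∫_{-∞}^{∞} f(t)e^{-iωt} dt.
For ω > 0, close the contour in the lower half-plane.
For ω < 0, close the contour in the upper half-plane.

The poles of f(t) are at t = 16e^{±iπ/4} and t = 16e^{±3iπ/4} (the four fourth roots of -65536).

Let g(z) = f(z)e^{-iωz}; for large |z| the factor e^{-iωz} decays in the lower half-plane when ω > 0 and in the upper half-plane when ω < 0.

Case ω > 0 (lower half-plane, clockwise contour ⇒ F(ω) = -2πi·ΣRes):
  Res_{z = - 8 \sqrt{2} - 8 \sqrt{2} i} g(z) = \frac{\sqrt{2} i \left(1 - i\right) e^{8 \sqrt{2} \omega \left(-1 + i\right)}}{4096}
  Res_{z = 8 \sqrt{2} - 8 \sqrt{2} i} g(z) = \frac{\sqrt{2} i \left(1 + i\right) e^{- 8 \sqrt{2} \omega \left(1 + i\right)}}{4096}
  F(ω) = -2πi·ΣRes = \frac{\sqrt{2} \pi \left(1 - i\right) \left(e^{16 \sqrt{2} i \omega} + i\right) e^{- 8 \sqrt{2} \omega \left(1 + i\right)}}{2048} = \frac{\sqrt{2} \pi \left(\sin{\left(8 \sqrt{2} \omega \right)} + \cos{\left(8 \sqrt{2} \omega \right)}\right) e^{- 8 \sqrt{2} \omega}}{1024}

Case ω < 0 (upper half-plane, counterclockwise contour ⇒ F(ω) = +2πi·ΣRes):
  Res_{z = 8 \sqrt{2} + 8 \sqrt{2} i} g(z) = \frac{\sqrt{2} i \left(-1 + i\right) e^{8 \sqrt{2} \omega \left(1 - i\right)}}{4096}
  Res_{z = - 8 \sqrt{2} + 8 \sqrt{2} i} g(z) = \frac{\sqrt{2} \left(1 - i\right) e^{8 \sqrt{2} \omega \left(1 + i\right)}}{4096}
  F(ω) = 2πi·ΣRes = - \frac{\sqrt{2} i \pi \left(i \left(1 - i\right) e^{8 \sqrt{2} \omega \left(1 - i\right)} - \left(1 - i\right) e^{8 \sqrt{2} \omega \left(1 + i\right)}\right)}{2048} = \frac{\sqrt{2} \pi \left(- \sin{\left(8 \sqrt{2} \omega \right)} + \cos{\left(8 \sqrt{2} \omega \right)}\right) e^{8 \sqrt{2} \omega}}{1024}

Both cases combine into a single formula in |ω|:

F(ω) = \frac{\sqrt{2} \pi \left(\sin{\left(8 \sqrt{2} \left|{\omega}\right| \right)} + \cos{\left(8 \sqrt{2} \left|{\omega}\right| \right)}\right) e^{- 8 \sqrt{2} \left|{\omega}\right|}}{1024}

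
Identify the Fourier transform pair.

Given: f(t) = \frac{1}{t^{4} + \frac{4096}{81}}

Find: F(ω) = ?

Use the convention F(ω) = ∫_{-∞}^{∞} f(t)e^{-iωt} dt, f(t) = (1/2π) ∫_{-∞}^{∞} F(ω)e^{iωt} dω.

F(ω) = \frac{27 \pi e^{- \frac{4 \sqrt{2} \left|{\omega}\right|}{3}} \sin{\left(\frac{4 \sqrt{2} \left|{\omega}\right|}{3} + \frac{\pi}{4} \right)}}{512}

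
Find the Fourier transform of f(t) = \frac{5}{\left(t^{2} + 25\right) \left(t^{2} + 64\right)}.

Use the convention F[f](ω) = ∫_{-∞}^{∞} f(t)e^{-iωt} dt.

F(ω) = \frac{\pi \left(8 e^{3 \left|{\omega}\right|} - 5\right) e^{- 8 \left|{\omega}\right|}}{312}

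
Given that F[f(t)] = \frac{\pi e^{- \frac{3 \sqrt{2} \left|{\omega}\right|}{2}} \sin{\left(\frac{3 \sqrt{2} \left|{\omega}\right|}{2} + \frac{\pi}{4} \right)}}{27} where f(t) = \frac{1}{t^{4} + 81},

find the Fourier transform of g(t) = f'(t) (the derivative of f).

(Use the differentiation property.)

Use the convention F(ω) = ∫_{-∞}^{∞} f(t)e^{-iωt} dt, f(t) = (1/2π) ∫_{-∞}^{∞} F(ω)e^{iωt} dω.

F[g](ω) = \frac{i \pi \omega e^{- \frac{3 \sqrt{2} \left|{\omega}\right|}{2}} \sin{\left(\frac{3 \sqrt{2} \left|{\omega}\right|}{2} + \frac{\pi}{4} \right)}}{27}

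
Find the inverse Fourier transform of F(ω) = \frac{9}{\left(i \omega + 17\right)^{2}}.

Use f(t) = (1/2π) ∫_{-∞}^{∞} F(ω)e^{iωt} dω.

f(t) = 9 t e^{- 17 t} u\left(t\right)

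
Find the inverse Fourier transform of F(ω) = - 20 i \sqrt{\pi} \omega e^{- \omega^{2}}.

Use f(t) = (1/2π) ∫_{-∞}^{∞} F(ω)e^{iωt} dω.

f(t) = 5 t e^{- \frac{t^{2}}{4}}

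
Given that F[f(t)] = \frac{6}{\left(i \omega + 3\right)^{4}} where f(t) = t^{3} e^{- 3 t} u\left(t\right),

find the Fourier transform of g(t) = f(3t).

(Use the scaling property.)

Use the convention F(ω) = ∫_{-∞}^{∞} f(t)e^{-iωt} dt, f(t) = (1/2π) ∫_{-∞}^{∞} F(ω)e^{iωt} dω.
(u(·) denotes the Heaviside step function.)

F[g](ω) = \frac{162}{\left(i \omega + 9\right)^{4}}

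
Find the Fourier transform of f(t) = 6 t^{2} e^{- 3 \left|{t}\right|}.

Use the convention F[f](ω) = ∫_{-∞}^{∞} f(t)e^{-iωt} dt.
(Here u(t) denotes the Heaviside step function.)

F(ω) = \frac{216 \left(3 - \omega^{2}\right)}{\left(\omega^{2} + 9\right)^{3}}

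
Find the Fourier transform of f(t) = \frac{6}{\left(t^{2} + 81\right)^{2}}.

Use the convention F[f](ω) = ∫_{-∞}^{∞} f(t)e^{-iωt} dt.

F(ω) = \frac{\pi \left(9 \left|{\omega}\right| + 1\right) e^{- 9 \left|{\omega}\right|}}{243}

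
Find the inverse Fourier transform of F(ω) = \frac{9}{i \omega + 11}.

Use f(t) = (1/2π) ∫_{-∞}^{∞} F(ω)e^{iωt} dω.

f(t) = 9 e^{- 11 t} u\left(t\right)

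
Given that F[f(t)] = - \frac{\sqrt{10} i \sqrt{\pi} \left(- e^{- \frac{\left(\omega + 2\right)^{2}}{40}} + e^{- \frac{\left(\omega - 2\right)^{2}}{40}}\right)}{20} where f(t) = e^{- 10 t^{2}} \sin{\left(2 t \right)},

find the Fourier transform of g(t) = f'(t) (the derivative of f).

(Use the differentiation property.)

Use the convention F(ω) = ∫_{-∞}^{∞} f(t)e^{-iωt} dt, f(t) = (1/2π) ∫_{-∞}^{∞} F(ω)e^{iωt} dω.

F[g](ω) = \frac{\sqrt{10} \sqrt{\pi} \omega \left(e^{\frac{\omega}{5}} - 1\right) e^{- \frac{\omega^{2}}{40} - \frac{\omega}{10} - \frac{1}{10}}}{20}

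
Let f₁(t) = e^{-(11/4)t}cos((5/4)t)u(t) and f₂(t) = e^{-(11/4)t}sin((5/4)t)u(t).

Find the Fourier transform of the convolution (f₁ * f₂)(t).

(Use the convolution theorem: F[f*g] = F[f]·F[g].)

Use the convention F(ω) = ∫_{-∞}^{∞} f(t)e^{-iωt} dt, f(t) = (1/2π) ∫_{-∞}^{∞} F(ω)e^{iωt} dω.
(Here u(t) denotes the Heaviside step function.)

F[f₁*f₂](ω) = \frac{80 \left(4 i \omega + 11\right)}{\left(\left(4 i \omega + 11\right)^{2} + 25\right)^{2}}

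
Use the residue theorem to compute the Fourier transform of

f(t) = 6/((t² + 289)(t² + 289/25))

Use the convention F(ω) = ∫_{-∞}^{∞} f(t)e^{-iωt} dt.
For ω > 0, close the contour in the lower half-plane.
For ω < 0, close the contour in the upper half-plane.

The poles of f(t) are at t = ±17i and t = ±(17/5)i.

Let g(z) = f(z)e^{-iωz}; for large |z| the factor e^{-iωz} decays in the lower half-plane when ω > 0 and in the upper half-plane when ω < 0.

Case ω > 0 (lower half-plane, clockwise contour ⇒ F(ω) = -2πi·ΣRes):
  Res_{z = - 17 i} g(z) = - \frac{25 i e^{- 17 \omega}}{39304}
  Res_{z = - \frac{17 i}{5}} g(z) = \frac{125 i e^{- \frac{17 \omega}{5}}}{39304}
  F(ω) = -2πi·ΣRes = - \frac{25 \pi e^{- 17 \omega}}{19652} + \frac{125 \pi e^{- \frac{17 \omega}{5}}}{19652}

Case ω < 0 (upper half-plane, counterclockwise contour ⇒ F(ω) = +2πi·ΣRes):
  Res_{z = 17 i} g(z) = \frac{25 i e^{17 \omega}}{39304}
  Res_{z = \frac{17 i}{5}} g(z) = - \frac{125 i e^{\frac{17 \omega}{5}}}{39304}
  F(ω) = 2πi·ΣRes = \frac{25 \pi \left(5 e^{\frac{17 \omega}{5}} - e^{17 \omega}\right)}{19652}

Both cases combine into a single formula in |ω|:

F(ω) = - \frac{25 \pi e^{- 17 \left|{\omega}\right|}}{19652} + \frac{125 \pi e^{- \frac{17 \left|{\omega}\right|}{5}}}{19652}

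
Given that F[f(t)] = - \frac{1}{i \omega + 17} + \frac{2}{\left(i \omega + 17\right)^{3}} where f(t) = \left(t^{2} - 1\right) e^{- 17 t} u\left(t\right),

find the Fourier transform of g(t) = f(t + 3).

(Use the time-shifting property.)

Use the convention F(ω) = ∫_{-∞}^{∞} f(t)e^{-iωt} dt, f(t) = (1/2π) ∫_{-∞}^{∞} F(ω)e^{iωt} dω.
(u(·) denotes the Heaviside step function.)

F[g](ω) = \frac{\left(2 i \omega - \left(i \omega + 17\right)^{3} + 34\right) e^{3 i \omega}}{\left(i \omega + 17\right)^{4}}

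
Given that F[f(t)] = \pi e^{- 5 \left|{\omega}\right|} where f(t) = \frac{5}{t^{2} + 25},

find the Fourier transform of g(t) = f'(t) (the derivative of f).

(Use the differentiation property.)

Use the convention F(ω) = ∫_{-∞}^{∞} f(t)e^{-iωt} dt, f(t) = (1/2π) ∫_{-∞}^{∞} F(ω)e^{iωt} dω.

F[g](ω) = i \pi \omega e^{- 5 \left|{\omega}\right|}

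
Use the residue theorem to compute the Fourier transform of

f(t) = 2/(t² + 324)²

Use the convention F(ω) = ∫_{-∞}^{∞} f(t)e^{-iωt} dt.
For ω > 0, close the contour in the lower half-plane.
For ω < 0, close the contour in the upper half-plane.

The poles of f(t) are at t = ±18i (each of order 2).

Let g(z) = f(z)e^{-iωz}; for large |z| the factor e^{-iωz} decays in the lower half-plane when ω > 0 and in the upper half-plane when ω < 0.

Case ω > 0 (lower half-plane, clockwise contour ⇒ F(ω) = -2πi·ΣRes):
  Res_{z = - 18 i} g(z) = \frac{i \left(18 \omega + 1\right) e^{- 18 \omega}}{11664} (pole of order 2)
  F(ω) = -2πi·ΣRes = \frac{\pi \left(18 \omega + 1\right) e^{- 18 \omega}}{5832}

Case ω < 0 (upper half-plane, counterclockwise contour ⇒ F(ω) = +2πi·ΣRes):
  Res_{z = 18 i} g(z) = \frac{i \left(18 \omega - 1\right) e^{18 \omega}}{11664} (pole of order 2)
  F(ω) = 2πi·ΣRes = \frac{\pi \left(1 - 18 \omega\right) e^{18 \omega}}{5832}

Both cases combine into a single formula in |ω|:

F(ω) = \frac{\pi \left(18 \left|{\omega}\right| + 1\right) e^{- 18 \left|{\omega}\right|}}{5832}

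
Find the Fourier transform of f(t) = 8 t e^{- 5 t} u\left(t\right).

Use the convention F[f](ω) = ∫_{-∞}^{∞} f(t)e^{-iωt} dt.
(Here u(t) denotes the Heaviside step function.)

F(ω) = \frac{8}{\left(i \omega + 5\right)^{2}}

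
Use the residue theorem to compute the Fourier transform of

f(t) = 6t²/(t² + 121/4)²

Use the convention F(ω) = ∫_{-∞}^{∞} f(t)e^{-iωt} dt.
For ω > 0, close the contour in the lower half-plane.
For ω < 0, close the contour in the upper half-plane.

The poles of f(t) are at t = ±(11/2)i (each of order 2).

Let g(z) = f(z)e^{-iωz}; for large |z| the factor e^{-iωz} decays in the lower half-plane when ω > 0 and in the upper half-plane when ω < 0.

Case ω > 0 (lower half-plane, clockwise contour ⇒ F(ω) = -2πi·ΣRes):
  Res_{z = - \frac{11 i}{2}} g(z) = \frac{3 i \left(2 - 11 \omega\right) e^{- \frac{11 \omega}{2}}}{22} (pole of order 2)
  F(ω) = -2πi·ΣRes = \frac{3 \pi \left(2 - 11 \omega\right) e^{- \frac{11 \omega}{2}}}{11}

Case ω < 0 (upper half-plane, counterclockwise contour ⇒ F(ω) = +2πi·ΣRes):
  Res_{z = \frac{11 i}{2}} g(z) = \frac{3 i \left(- 11 \omega - 2\right) e^{\frac{11 \omega}{2}}}{22} (pole of order 2)
  F(ω) = 2πi·ΣRes = \frac{3 \pi \left(11 \omega + 2\right) e^{\frac{11 \omega}{2}}}{11}

Both cases combine into a single formula in |ω|:

F(ω) = \frac{3 \pi \left(2 - 11 \left|{\omega}\right|\right) e^{- \frac{11 \left|{\omega}\right|}{2}}}{11}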